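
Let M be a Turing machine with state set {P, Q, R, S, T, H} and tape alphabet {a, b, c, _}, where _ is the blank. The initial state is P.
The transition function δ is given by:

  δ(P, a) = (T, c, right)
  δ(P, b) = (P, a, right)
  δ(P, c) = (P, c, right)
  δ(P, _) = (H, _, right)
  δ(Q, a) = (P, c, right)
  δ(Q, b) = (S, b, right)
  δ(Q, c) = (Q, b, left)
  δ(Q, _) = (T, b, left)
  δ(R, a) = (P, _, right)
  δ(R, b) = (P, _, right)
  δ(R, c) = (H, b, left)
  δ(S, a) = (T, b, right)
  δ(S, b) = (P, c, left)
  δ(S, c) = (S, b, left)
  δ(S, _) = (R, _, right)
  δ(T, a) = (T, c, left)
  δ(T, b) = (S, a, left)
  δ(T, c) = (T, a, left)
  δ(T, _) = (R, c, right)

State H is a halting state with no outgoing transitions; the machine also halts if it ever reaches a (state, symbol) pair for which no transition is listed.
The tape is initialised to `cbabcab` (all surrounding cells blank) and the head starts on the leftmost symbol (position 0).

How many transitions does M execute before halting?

38

state=P head=0 tape=_[c]babcab__   (P,c)→(P,c,right)
state=P head=1 tape=_c[b]abcab__   (P,b)→(P,a,right)
state=P head=2 tape=_ca[a]bcab__   (P,a)→(T,c,right)
state=T head=3 tape=_cac[b]cab__   (T,b)→(S,a,left)
state=S head=2 tape=_ca[c]acab__   (S,c)→(S,b,left)
state=S head=1 tape=_c[a]bacab__   (S,a)→(T,b,right)
state=T head=2 tape=_cb[b]acab__   (T,b)→(S,a,left)
state=S head=1 tape=_c[b]aacab__   (S,b)→(P,c,left)
state=P head=0 tape=_[c]caacab__   (P,c)→(P,c,right)
state=P head=1 tape=_c[c]aacab__   (P,c)→(P,c,right)
state=P head=2 tape=_cc[a]acab__   (P,a)→(T,c,right)
state=T head=3 tape=_ccc[a]cab__   (T,a)→(T,c,left)
state=T head=2 tape=_cc[c]ccab__   (T,c)→(T,a,left)
state=T head=1 tape=_c[c]accab__   (T,c)→(T,a,left)
state=T head=0 tape=_[c]aaccab__   (T,c)→(T,a,left)
state=T head=-1 tape=[_]aaaccab__   (T,_)→(R,c,right)
state=R head=0 tape=c[a]aaccab__   (R,a)→(P,_,right)
state=P head=1 tape=c_[a]accab__   (P,a)→(T,c,right)
state=T head=2 tape=c_c[a]ccab__   (T,a)→(T,c,left)
state=T head=1 tape=c_[c]cccab__   (T,c)→(T,a,left)
state=T head=0 tape=c[_]acccab__   (T,_)→(R,c,right)
state=R head=1 tape=cc[a]cccab__   (R,a)→(P,_,right)
state=P head=2 tape=cc_[c]ccab__   (P,c)→(P,c,right)
state=P head=3 tape=cc_c[c]cab__   (P,c)→(P,c,right)
state=P head=4 tape=cc_cc[c]ab__   (P,c)→(P,c,right)
state=P head=5 tape=cc_ccc[a]b__   (P,a)→(T,c,right)
state=T head=6 tape=cc_cccc[b]__   (T,b)→(S,a,left)
state=S head=5 tape=cc_ccc[c]a__   (S,c)→(S,b,left)
state=S head=4 tape=cc_cc[c]ba__   (S,c)→(S,b,left)
state=S head=3 tape=cc_c[c]bba__   (S,c)→(S,b,left)
state=S head=2 tape=cc_[c]bbba__   (S,c)→(S,b,left)
state=S head=1 tape=cc[_]bbbba__   (S,_)→(R,_,right)
state=R head=2 tape=cc_[b]bbba__   (R,b)→(P,_,right)
state=P head=3 tape=cc__[b]bba__   (P,b)→(P,a,right)
state=P head=4 tape=cc__a[b]ba__   (P,b)→(P,a,right)
state=P head=5 tape=cc__aa[b]a__   (P,b)→(P,a,right)
state=P head=6 tape=cc__aaa[a]__   (P,a)→(T,c,right)
state=T head=7 tape=cc__aaac[_]_   (T,_)→(R,c,right)
state=R head=8 tape=cc__aaacc[_]
M halts after 38 transitions.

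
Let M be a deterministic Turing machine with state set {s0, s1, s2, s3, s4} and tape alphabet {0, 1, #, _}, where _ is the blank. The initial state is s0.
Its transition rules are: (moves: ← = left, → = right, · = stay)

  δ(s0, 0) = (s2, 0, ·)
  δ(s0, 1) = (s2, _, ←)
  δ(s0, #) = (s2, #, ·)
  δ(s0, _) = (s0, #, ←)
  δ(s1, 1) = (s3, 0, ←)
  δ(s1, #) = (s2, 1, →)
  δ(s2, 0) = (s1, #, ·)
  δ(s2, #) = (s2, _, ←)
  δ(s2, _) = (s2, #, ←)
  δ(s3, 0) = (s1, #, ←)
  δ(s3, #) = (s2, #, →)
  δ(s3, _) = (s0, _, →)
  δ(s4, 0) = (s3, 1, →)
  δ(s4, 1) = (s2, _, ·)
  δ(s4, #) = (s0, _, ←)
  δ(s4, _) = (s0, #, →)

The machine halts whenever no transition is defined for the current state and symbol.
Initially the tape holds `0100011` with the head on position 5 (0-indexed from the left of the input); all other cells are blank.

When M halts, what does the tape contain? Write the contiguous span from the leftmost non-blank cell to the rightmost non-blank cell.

state=s0 head=5 tape=01000[1]1   (s0,1)→(s2,_,←)
state=s2 head=4 tape=0100[0]_1   (s2,0)→(s1,#,·)
state=s1 head=4 tape=0100[#]_1   (s1,#)→(s2,1,→)
state=s2 head=5 tape=01001[_]1   (s2,_)→(s2,#,←)
state=s2 head=4 tape=0100[1]#1
The non-blank tape span at halt is 01001#1.

01001#1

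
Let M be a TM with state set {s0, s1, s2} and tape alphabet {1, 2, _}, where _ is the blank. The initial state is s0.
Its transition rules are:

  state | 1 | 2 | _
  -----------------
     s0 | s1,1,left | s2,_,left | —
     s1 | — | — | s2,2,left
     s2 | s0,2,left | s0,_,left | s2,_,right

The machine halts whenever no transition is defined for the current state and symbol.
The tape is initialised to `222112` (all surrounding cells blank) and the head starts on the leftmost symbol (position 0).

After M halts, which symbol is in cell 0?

_

state=s0 head=0 tape=_[2]22112   (s0,2)→(s2,_,left)
state=s2 head=-1 tape=[_]_22112   (s2,_)→(s2,_,right)
state=s2 head=0 tape=_[_]22112   (s2,_)→(s2,_,right)
state=s2 head=1 tape=__[2]2112   (s2,2)→(s0,_,left)
state=s0 head=0 tape=_[_]_2112
Cell 0 holds _ when M halts.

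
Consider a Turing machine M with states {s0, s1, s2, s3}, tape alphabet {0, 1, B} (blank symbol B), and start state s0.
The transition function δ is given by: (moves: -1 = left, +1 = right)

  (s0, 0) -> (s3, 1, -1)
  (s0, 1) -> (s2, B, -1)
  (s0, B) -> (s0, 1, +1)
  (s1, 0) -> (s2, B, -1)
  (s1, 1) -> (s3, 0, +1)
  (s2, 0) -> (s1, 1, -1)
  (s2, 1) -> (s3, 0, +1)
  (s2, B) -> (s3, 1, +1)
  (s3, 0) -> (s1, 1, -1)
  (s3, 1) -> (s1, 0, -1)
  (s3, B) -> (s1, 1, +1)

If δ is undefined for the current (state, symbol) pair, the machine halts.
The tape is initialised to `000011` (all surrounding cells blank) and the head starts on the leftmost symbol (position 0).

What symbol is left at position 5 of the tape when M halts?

0

s0 | B[0]00011BB   read 0 → write 1, move -1, go to s3
s3 | [B]100011BB   read B → write 1, move +1, go to s1
s1 | 1[1]00011BB   read 1 → write 0, move +1, go to s3
s3 | 10[0]0011BB   read 0 → write 1, move -1, go to s1
s1 | 1[0]10011BB   read 0 → write B, move -1, go to s2
s2 | [1]B10011BB   read 1 → write 0, move +1, go to s3
s3 | 0[B]10011BB   read B → write 1, move +1, go to s1
s1 | 01[1]0011BB   read 1 → write 0, move +1, go to s3
s3 | 010[0]011BB   read 0 → write 1, move -1, go to s1
s1 | 01[0]1011BB   read 0 → write B, move -1, go to s2
s2 | 0[1]B1011BB   read 1 → write 0, move +1, go to s3
s3 | 00[B]1011BB   read B → write 1, move +1, go to s1
s1 | 001[1]011BB   read 1 → write 0, move +1, go to s3
s3 | 0010[0]11BB   read 0 → write 1, move -1, go to s1
s1 | 001[0]111BB   read 0 → write B, move -1, go to s2
s2 | 00[1]B111BB   read 1 → write 0, move +1, go to s3
s3 | 000[B]111BB   read B → write 1, move +1, go to s1
s1 | 0001[1]11BB   read 1 → write 0, move +1, go to s3
s3 | 00010[1]1BB   read 1 → write 0, move -1, go to s1
s1 | 0001[0]01BB   read 0 → write B, move -1, go to s2
s2 | 000[1]B01BB   read 1 → write 0, move +1, go to s3
s3 | 0000[B]01BB   read B → write 1, move +1, go to s1
s1 | 00001[0]1BB   read 0 → write B, move -1, go to s2
s2 | 0000[1]B1BB   read 1 → write 0, move +1, go to s3
s3 | 00000[B]1BB   read B → write 1, move +1, go to s1
s1 | 000001[1]BB   read 1 → write 0, move +1, go to s3
s3 | 0000010[B]B   read B → write 1, move +1, go to s1
s1 | 00000101[B]
Cell 5 holds 0 when M halts.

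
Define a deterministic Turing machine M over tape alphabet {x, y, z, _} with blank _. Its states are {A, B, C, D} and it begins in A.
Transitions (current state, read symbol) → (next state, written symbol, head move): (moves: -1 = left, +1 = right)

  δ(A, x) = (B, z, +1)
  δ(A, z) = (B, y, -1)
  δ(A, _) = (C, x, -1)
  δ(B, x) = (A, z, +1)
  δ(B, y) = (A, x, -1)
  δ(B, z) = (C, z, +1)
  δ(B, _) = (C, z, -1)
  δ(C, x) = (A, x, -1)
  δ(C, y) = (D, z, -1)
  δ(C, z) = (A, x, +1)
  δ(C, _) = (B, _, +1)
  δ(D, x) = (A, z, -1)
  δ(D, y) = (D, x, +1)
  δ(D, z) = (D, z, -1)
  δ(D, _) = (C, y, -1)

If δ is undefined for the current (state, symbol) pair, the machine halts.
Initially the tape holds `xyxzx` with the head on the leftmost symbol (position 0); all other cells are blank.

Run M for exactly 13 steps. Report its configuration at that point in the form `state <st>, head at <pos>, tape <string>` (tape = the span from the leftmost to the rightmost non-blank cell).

state B, head at -3, tape xxzzxxzx

state=A head=0 tape=____[x]yxzx   (A,x)→(B,z,+1)
state=B head=1 tape=____z[y]xzx   (B,y)→(A,x,-1)
state=A head=0 tape=____[z]xxzx   (A,z)→(B,y,-1)
state=B head=-1 tape=___[_]yxxzx   (B,_)→(C,z,-1)
state=C head=-2 tape=__[_]zyxxzx   (C,_)→(B,_,+1)
state=B head=-1 tape=___[z]yxxzx   (B,z)→(C,z,+1)
state=C head=0 tape=___z[y]xxzx   (C,y)→(D,z,-1)
state=D head=-1 tape=___[z]zxxzx   (D,z)→(D,z,-1)
state=D head=-2 tape=__[_]zzxxzx   (D,_)→(C,y,-1)
state=C head=-3 tape=_[_]yzzxxzx   (C,_)→(B,_,+1)
state=B head=-2 tape=__[y]zzxxzx   (B,y)→(A,x,-1)
state=A head=-3 tape=_[_]xzzxxzx   (A,_)→(C,x,-1)
state=C head=-4 tape=[_]xxzzxxzx   (C,_)→(B,_,+1)
state=B head=-3 tape=_[x]xzzxxzx
After 13 steps: state B, head at -3, tape xxzzxxzx.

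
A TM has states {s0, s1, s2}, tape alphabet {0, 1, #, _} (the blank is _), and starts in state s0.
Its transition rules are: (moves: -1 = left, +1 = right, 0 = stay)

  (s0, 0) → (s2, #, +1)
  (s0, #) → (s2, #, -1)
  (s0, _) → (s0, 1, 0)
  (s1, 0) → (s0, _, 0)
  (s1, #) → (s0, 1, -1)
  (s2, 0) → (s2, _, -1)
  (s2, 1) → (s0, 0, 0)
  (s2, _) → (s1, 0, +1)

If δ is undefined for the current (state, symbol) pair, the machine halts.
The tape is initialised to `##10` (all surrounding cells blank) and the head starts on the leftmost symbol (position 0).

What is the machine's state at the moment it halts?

state=s0 head=0 tape=_[#]#10   (s0,#)→(s2,#,-1)
state=s2 head=-1 tape=[_]##10   (s2,_)→(s1,0,+1)
state=s1 head=0 tape=0[#]#10   (s1,#)→(s0,1,-1)
state=s0 head=-1 tape=[0]1#10   (s0,0)→(s2,#,+1)
state=s2 head=0 tape=#[1]#10   (s2,1)→(s0,0,0)
state=s0 head=0 tape=#[0]#10   (s0,0)→(s2,#,+1)
state=s2 head=1 tape=##[#]10
No transition is defined for (s2, #); M halts in state s2.

s2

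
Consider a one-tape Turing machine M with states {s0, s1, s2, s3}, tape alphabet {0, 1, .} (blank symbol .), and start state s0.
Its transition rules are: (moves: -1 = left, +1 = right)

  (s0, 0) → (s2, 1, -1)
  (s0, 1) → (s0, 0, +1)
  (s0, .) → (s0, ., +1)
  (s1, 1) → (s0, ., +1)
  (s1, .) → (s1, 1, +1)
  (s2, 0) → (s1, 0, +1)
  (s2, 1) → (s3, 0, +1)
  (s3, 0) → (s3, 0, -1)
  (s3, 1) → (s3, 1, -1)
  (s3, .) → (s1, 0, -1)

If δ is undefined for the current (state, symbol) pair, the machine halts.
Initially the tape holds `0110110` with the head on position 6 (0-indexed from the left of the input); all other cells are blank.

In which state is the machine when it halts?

s0 | ..011011[0]   read 0 → write 1, move -1, go to s2
s2 | ..01101[1]1   read 1 → write 0, move +1, go to s3
s3 | ..011010[1]   read 1 → write 1, move -1, go to s3
s3 | ..01101[0]1   read 0 → write 0, move -1, go to s3
s3 | ..0110[1]01   read 1 → write 1, move -1, go to s3
s3 | ..011[0]101   read 0 → write 0, move -1, go to s3
s3 | ..01[1]0101   read 1 → write 1, move -1, go to s3
s3 | ..0[1]10101   read 1 → write 1, move -1, go to s3
s3 | ..[0]110101   read 0 → write 0, move -1, go to s3
s3 | .[.]0110101   read . → write 0, move -1, go to s1
s1 | [.]00110101   read . → write 1, move +1, go to s1
s1 | 1[0]0110101
No transition is defined for (s1, 0); M halts in state s1.

s1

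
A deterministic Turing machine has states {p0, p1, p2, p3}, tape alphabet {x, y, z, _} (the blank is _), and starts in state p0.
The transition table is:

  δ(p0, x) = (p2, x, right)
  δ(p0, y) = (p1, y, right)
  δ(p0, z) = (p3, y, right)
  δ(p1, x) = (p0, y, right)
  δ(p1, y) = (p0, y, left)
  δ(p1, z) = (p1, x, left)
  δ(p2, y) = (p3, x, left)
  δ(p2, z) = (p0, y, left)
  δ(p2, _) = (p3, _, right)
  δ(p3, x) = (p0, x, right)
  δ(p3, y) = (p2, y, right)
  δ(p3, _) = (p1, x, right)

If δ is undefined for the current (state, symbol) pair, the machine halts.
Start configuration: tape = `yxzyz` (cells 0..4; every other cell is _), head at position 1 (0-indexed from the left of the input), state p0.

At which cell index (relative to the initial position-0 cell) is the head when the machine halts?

7

state=p0 head=1 tape=y[x]zyz___   (p0,x)→(p2,x,right)
state=p2 head=2 tape=yx[z]yz___   (p2,z)→(p0,y,left)
state=p0 head=1 tape=y[x]yyz___   (p0,x)→(p2,x,right)
state=p2 head=2 tape=yx[y]yz___   (p2,y)→(p3,x,left)
state=p3 head=1 tape=y[x]xyz___   (p3,x)→(p0,x,right)
state=p0 head=2 tape=yx[x]yz___   (p0,x)→(p2,x,right)
state=p2 head=3 tape=yxx[y]z___   (p2,y)→(p3,x,left)
state=p3 head=2 tape=yx[x]xz___   (p3,x)→(p0,x,right)
state=p0 head=3 tape=yxx[x]z___   (p0,x)→(p2,x,right)
state=p2 head=4 tape=yxxx[z]___   (p2,z)→(p0,y,left)
state=p0 head=3 tape=yxx[x]y___   (p0,x)→(p2,x,right)
state=p2 head=4 tape=yxxx[y]___   (p2,y)→(p3,x,left)
state=p3 head=3 tape=yxx[x]x___   (p3,x)→(p0,x,right)
state=p0 head=4 tape=yxxx[x]___   (p0,x)→(p2,x,right)
state=p2 head=5 tape=yxxxx[_]__   (p2,_)→(p3,_,right)
state=p3 head=6 tape=yxxxx_[_]_   (p3,_)→(p1,x,right)
state=p1 head=7 tape=yxxxx_x[_]
At halt the head is at cell 7.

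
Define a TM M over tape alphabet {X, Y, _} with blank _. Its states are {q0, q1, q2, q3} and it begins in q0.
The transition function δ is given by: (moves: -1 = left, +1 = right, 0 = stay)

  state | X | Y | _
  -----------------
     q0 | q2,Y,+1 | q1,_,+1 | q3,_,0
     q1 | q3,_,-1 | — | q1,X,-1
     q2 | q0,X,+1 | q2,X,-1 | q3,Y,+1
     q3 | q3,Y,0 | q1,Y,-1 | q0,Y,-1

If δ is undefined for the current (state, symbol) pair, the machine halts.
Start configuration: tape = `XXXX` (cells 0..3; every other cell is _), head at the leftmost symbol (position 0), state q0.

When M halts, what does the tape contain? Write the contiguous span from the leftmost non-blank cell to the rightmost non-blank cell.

YXYXY_Y

q0 | [X]XXX___   read X → write Y, move +1, go to q2
q2 | Y[X]XX___   read X → write X, move +1, go to q0
q0 | YX[X]X___   read X → write Y, move +1, go to q2
q2 | YXY[X]___   read X → write X, move +1, go to q0
q0 | YXYX[_]__   read _ → write _, move 0, go to q3
q3 | YXYX[_]__   read _ → write Y, move -1, go to q0
q0 | YXY[X]Y__   read X → write Y, move +1, go to q2
q2 | YXYY[Y]__   read Y → write X, move -1, go to q2
q2 | YXY[Y]X__   read Y → write X, move -1, go to q2
q2 | YX[Y]XX__   read Y → write X, move -1, go to q2
q2 | Y[X]XXX__   read X → write X, move +1, go to q0
q0 | YX[X]XX__   read X → write Y, move +1, go to q2
q2 | YXY[X]X__   read X → write X, move +1, go to q0
q0 | YXYX[X]__   read X → write Y, move +1, go to q2
q2 | YXYXY[_]_   read _ → write Y, move +1, go to q3
q3 | YXYXYY[_]   read _ → write Y, move -1, go to q0
q0 | YXYXY[Y]Y   read Y → write _, move +1, go to q1
q1 | YXYXY_[Y]
The non-blank tape span at halt is YXYXY_Y.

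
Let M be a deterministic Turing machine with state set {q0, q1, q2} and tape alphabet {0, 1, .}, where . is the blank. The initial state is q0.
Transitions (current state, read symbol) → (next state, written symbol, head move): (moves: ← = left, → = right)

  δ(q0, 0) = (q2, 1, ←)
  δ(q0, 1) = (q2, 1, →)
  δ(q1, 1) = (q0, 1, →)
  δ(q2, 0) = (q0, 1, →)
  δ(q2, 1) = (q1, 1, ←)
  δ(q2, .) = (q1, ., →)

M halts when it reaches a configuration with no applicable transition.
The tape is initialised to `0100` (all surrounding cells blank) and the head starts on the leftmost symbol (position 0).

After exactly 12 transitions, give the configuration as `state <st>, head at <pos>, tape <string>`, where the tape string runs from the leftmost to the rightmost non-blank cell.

state q2, head at 4, tape 1111

state=q0 head=0 tape=.[0]100.   (q0,0)→(q2,1,←)
state=q2 head=-1 tape=[.]1100.   (q2,.)→(q1,.,→)
state=q1 head=0 tape=.[1]100.   (q1,1)→(q0,1,→)
state=q0 head=1 tape=.1[1]00.   (q0,1)→(q2,1,→)
state=q2 head=2 tape=.11[0]0.   (q2,0)→(q0,1,→)
state=q0 head=3 tape=.111[0].   (q0,0)→(q2,1,←)
state=q2 head=2 tape=.11[1]1.   (q2,1)→(q1,1,←)
state=q1 head=1 tape=.1[1]11.   (q1,1)→(q0,1,→)
state=q0 head=2 tape=.11[1]1.   (q0,1)→(q2,1,→)
state=q2 head=3 tape=.111[1].   (q2,1)→(q1,1,←)
state=q1 head=2 tape=.11[1]1.   (q1,1)→(q0,1,→)
state=q0 head=3 tape=.111[1].   (q0,1)→(q2,1,→)
state=q2 head=4 tape=.1111[.]
After 12 steps: state q2, head at 4, tape 1111.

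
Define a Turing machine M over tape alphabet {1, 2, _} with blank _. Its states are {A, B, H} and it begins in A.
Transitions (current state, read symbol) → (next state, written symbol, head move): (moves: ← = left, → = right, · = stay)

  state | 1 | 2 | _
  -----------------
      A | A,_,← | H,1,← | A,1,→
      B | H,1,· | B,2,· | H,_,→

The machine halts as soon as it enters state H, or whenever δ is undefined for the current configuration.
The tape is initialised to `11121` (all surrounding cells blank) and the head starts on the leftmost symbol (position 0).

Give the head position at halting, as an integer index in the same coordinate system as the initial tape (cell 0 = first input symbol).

2

state=A head=0 tape=___[1]1121   (A,1)→(A,_,←)
state=A head=-1 tape=__[_]_1121   (A,_)→(A,1,→)
state=A head=0 tape=__1[_]1121   (A,_)→(A,1,→)
state=A head=1 tape=__11[1]121   (A,1)→(A,_,←)
state=A head=0 tape=__1[1]_121   (A,1)→(A,_,←)
state=A head=-1 tape=__[1]__121   (A,1)→(A,_,←)
state=A head=-2 tape=_[_]___121   (A,_)→(A,1,→)
state=A head=-1 tape=_1[_]__121   (A,_)→(A,1,→)
state=A head=0 tape=_11[_]_121   (A,_)→(A,1,→)
state=A head=1 tape=_111[_]121   (A,_)→(A,1,→)
state=A head=2 tape=_1111[1]21   (A,1)→(A,_,←)
state=A head=1 tape=_111[1]_21   (A,1)→(A,_,←)
state=A head=0 tape=_11[1]__21   (A,1)→(A,_,←)
state=A head=-1 tape=_1[1]___21   (A,1)→(A,_,←)
state=A head=-2 tape=_[1]____21   (A,1)→(A,_,←)
state=A head=-3 tape=[_]_____21   (A,_)→(A,1,→)
state=A head=-2 tape=1[_]____21   (A,_)→(A,1,→)
state=A head=-1 tape=11[_]___21   (A,_)→(A,1,→)
state=A head=0 tape=111[_]__21   (A,_)→(A,1,→)
state=A head=1 tape=1111[_]_21   (A,_)→(A,1,→)
state=A head=2 tape=11111[_]21   (A,_)→(A,1,→)
state=A head=3 tape=111111[2]1   (A,2)→(H,1,←)
state=H head=2 tape=11111[1]11
At halt the head is at cell 2.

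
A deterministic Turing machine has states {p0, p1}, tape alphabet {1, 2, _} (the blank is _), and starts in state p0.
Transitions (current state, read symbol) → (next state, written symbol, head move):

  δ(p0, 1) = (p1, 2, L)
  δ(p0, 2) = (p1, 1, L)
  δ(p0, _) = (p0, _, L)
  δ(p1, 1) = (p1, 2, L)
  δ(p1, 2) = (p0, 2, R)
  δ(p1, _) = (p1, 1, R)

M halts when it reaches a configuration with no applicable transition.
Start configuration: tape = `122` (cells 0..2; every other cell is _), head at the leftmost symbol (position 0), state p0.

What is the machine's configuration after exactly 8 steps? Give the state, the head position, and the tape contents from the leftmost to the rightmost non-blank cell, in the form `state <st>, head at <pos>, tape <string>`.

p0 | _[1]22   read 1 → write 2, move L, go to p1
p1 | [_]222   read _ → write 1, move R, go to p1
p1 | 1[2]22   read 2 → write 2, move R, go to p0
p0 | 12[2]2   read 2 → write 1, move L, go to p1
p1 | 1[2]12   read 2 → write 2, move R, go to p0
p0 | 12[1]2   read 1 → write 2, move L, go to p1
p1 | 1[2]22   read 2 → write 2, move R, go to p0
p0 | 12[2]2   read 2 → write 1, move L, go to p1
p1 | 1[2]12
After 8 steps: state p1, head at 0, tape 1212.

state p1, head at 0, tape 1212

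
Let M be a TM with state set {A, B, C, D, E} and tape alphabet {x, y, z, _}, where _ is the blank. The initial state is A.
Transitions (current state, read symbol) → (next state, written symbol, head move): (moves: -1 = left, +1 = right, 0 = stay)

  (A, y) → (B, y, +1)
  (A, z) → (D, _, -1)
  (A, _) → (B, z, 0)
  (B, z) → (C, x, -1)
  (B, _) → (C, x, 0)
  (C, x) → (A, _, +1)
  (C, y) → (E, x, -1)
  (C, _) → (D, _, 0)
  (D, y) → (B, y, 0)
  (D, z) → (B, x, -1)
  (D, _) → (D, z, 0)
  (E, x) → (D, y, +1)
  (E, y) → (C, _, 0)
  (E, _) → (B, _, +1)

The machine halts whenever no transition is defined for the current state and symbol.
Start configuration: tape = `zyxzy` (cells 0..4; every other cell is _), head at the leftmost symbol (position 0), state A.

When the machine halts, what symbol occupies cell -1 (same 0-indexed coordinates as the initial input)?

x

A | __[z]yxzy   read z → write _, move -1, go to D
D | _[_]_yxzy   read _ → write z, move 0, go to D
D | _[z]_yxzy   read z → write x, move -1, go to B
B | [_]x_yxzy   read _ → write x, move 0, go to C
C | [x]x_yxzy   read x → write _, move +1, go to A
A | _[x]_yxzy
Cell -1 holds x when M halts.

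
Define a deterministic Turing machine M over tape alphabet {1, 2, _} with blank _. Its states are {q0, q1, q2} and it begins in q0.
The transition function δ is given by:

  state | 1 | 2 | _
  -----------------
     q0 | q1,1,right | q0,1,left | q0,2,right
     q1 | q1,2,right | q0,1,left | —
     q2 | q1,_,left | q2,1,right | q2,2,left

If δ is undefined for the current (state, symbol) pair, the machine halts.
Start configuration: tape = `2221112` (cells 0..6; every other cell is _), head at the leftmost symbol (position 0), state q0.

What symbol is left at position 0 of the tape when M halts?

q0 | _[2]221112_   read 2 → write 1, move left, go to q0
q0 | [_]1221112_   read _ → write 2, move right, go to q0
q0 | 2[1]221112_   read 1 → write 1, move right, go to q1
q1 | 21[2]21112_   read 2 → write 1, move left, go to q0
q0 | 2[1]121112_   read 1 → write 1, move right, go to q1
q1 | 21[1]21112_   read 1 → write 2, move right, go to q1
q1 | 212[2]1112_   read 2 → write 1, move left, go to q0
q0 | 21[2]11112_   read 2 → write 1, move left, go to q0
q0 | 2[1]111112_   read 1 → write 1, move right, go to q1
q1 | 21[1]11112_   read 1 → write 2, move right, go to q1
q1 | 212[1]1112_   read 1 → write 2, move right, go to q1
q1 | 2122[1]112_   read 1 → write 2, move right, go to q1
q1 | 21222[1]12_   read 1 → write 2, move right, go to q1
q1 | 212222[1]2_   read 1 → write 2, move right, go to q1
q1 | 2122222[2]_   read 2 → write 1, move left, go to q0
q0 | 212222[2]1_   read 2 → write 1, move left, go to q0
q0 | 21222[2]11_   read 2 → write 1, move left, go to q0
q0 | 2122[2]111_   read 2 → write 1, move left, go to q0
q0 | 212[2]1111_   read 2 → write 1, move left, go to q0
q0 | 21[2]11111_   read 2 → write 1, move left, go to q0
q0 | 2[1]111111_   read 1 → write 1, move right, go to q1
q1 | 21[1]11111_   read 1 → write 2, move right, go to q1
q1 | 212[1]1111_   read 1 → write 2, move right, go to q1
q1 | 2122[1]111_   read 1 → write 2, move right, go to q1
q1 | 21222[1]11_   read 1 → write 2, move right, go to q1
q1 | 212222[1]1_   read 1 → write 2, move right, go to q1
q1 | 2122222[1]_   read 1 → write 2, move right, go to q1
q1 | 21222222[_]
Cell 0 holds 1 when M halts.

1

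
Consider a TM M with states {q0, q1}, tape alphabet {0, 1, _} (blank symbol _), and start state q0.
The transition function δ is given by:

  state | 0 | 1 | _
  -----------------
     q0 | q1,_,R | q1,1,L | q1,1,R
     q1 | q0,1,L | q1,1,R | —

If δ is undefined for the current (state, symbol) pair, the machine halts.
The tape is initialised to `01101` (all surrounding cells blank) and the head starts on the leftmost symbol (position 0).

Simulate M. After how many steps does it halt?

q0 | [0]1101_   read 0 → write _, move R, go to q1
q1 | _[1]101_   read 1 → write 1, move R, go to q1
q1 | _1[1]01_   read 1 → write 1, move R, go to q1
q1 | _11[0]1_   read 0 → write 1, move L, go to q0
q0 | _1[1]11_   read 1 → write 1, move L, go to q1
q1 | _[1]111_   read 1 → write 1, move R, go to q1
q1 | _1[1]11_   read 1 → write 1, move R, go to q1
q1 | _11[1]1_   read 1 → write 1, move R, go to q1
q1 | _111[1]_   read 1 → write 1, move R, go to q1
q1 | _1111[_]
M halts after 9 transitions.

9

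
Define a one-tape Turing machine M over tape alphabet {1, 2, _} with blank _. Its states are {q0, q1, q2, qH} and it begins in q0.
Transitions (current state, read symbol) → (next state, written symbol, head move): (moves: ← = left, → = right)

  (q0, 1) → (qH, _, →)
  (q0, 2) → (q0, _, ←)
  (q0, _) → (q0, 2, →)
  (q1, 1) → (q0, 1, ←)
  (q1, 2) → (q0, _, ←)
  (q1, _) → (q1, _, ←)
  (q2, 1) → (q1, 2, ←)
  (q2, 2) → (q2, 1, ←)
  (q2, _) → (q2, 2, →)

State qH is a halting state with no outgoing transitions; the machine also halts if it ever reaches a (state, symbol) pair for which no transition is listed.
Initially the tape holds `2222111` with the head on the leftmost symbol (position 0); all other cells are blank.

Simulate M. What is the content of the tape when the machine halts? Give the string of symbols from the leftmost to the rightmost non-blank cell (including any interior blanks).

22222222_11

q0 | ____[2]222111   read 2 → write _, move ←, go to q0
q0 | ___[_]_222111   read _ → write 2, move →, go to q0
q0 | ___2[_]222111   read _ → write 2, move →, go to q0
q0 | ___22[2]22111   read 2 → write _, move ←, go to q0
q0 | ___2[2]_22111   read 2 → write _, move ←, go to q0
q0 | ___[2]__22111   read 2 → write _, move ←, go to q0
q0 | __[_]___22111   read _ → write 2, move →, go to q0
q0 | __2[_]__22111   read _ → write 2, move →, go to q0
q0 | __22[_]_22111   read _ → write 2, move →, go to q0
q0 | __222[_]22111   read _ → write 2, move →, go to q0
q0 | __2222[2]2111   read 2 → write _, move ←, go to q0
q0 | __222[2]_2111   read 2 → write _, move ←, go to q0
q0 | __22[2]__2111   read 2 → write _, move ←, go to q0
q0 | __2[2]___2111   read 2 → write _, move ←, go to q0
q0 | __[2]____2111   read 2 → write _, move ←, go to q0
q0 | _[_]_____2111   read _ → write 2, move →, go to q0
q0 | _2[_]____2111   read _ → write 2, move →, go to q0
q0 | _22[_]___2111   read _ → write 2, move →, go to q0
q0 | _222[_]__2111   read _ → write 2, move →, go to q0
q0 | _2222[_]_2111   read _ → write 2, move →, go to q0
q0 | _22222[_]2111   read _ → write 2, move →, go to q0
q0 | _222222[2]111   read 2 → write _, move ←, go to q0
q0 | _22222[2]_111   read 2 → write _, move ←, go to q0
q0 | _2222[2]__111   read 2 → write _, move ←, go to q0
q0 | _222[2]___111   read 2 → write _, move ←, go to q0
q0 | _22[2]____111   read 2 → write _, move ←, go to q0
q0 | _2[2]_____111   read 2 → write _, move ←, go to q0
q0 | _[2]______111   read 2 → write _, move ←, go to q0
q0 | [_]_______111   read _ → write 2, move →, go to q0
q0 | 2[_]______111   read _ → write 2, move →, go to q0
q0 | 22[_]_____111   read _ → write 2, move →, go to q0
q0 | 222[_]____111   read _ → write 2, move →, go to q0
q0 | 2222[_]___111   read _ → write 2, move →, go to q0
q0 | 22222[_]__111   read _ → write 2, move →, go to q0
q0 | 222222[_]_111   read _ → write 2, move →, go to q0
q0 | 2222222[_]111   read _ → write 2, move →, go to q0
q0 | 22222222[1]11   read 1 → write _, move →, go to qH
qH | 22222222_[1]1
The non-blank tape span at halt is 22222222_11.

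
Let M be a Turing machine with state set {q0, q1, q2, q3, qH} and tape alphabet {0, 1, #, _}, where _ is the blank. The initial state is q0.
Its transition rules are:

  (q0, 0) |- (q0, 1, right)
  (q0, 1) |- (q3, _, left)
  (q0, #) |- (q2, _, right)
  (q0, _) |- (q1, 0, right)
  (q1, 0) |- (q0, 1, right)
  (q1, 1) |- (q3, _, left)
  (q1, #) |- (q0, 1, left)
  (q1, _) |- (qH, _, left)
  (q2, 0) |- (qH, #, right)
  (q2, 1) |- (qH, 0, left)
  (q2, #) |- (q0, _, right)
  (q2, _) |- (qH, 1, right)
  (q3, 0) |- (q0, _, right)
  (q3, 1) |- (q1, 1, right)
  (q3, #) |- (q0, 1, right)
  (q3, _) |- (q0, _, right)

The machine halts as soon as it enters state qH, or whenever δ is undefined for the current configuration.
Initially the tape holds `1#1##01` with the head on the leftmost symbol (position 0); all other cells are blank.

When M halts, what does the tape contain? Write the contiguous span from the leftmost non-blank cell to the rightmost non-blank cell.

q0 | _[1]#1##01   read 1 → write _, move left, go to q3
q3 | [_]_#1##01   read _ → write _, move right, go to q0
q0 | _[_]#1##01   read _ → write 0, move right, go to q1
q1 | _0[#]1##01   read # → write 1, move left, go to q0
q0 | _[0]11##01   read 0 → write 1, move right, go to q0
q0 | _1[1]1##01   read 1 → write _, move left, go to q3
q3 | _[1]_1##01   read 1 → write 1, move right, go to q1
q1 | _1[_]1##01   read _ → write _, move left, go to qH
qH | _[1]_1##01
The non-blank tape span at halt is 1_1##01.

1_1##01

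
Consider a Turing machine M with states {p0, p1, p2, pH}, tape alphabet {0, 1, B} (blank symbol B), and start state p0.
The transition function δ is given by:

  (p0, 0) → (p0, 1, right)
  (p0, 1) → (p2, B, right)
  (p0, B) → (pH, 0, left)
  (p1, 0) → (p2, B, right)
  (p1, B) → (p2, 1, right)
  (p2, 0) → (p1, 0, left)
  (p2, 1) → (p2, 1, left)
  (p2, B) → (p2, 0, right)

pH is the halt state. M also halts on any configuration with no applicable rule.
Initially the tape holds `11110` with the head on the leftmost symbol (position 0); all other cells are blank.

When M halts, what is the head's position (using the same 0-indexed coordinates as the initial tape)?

-1

p0 | B[1]1110   read 1 → write B, move right, go to p2
p2 | BB[1]110   read 1 → write 1, move left, go to p2
p2 | B[B]1110   read B → write 0, move right, go to p2
p2 | B0[1]110   read 1 → write 1, move left, go to p2
p2 | B[0]1110   read 0 → write 0, move left, go to p1
p1 | [B]01110   read B → write 1, move right, go to p2
p2 | 1[0]1110   read 0 → write 0, move left, go to p1
p1 | [1]01110
At halt the head is at cell -1.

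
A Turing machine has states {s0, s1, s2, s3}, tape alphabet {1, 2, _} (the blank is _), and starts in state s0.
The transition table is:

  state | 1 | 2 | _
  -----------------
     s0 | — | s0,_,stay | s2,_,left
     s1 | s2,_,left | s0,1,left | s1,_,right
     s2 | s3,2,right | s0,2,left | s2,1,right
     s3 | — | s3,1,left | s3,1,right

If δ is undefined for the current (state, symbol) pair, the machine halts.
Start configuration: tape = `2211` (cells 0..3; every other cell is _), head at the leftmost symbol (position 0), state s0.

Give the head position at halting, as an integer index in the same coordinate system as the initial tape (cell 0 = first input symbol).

0

state=s0 head=0 tape=_[2]211   (s0,2)→(s0,_,stay)
state=s0 head=0 tape=_[_]211   (s0,_)→(s2,_,left)
state=s2 head=-1 tape=[_]_211   (s2,_)→(s2,1,right)
state=s2 head=0 tape=1[_]211   (s2,_)→(s2,1,right)
state=s2 head=1 tape=11[2]11   (s2,2)→(s0,2,left)
state=s0 head=0 tape=1[1]211
At halt the head is at cell 0.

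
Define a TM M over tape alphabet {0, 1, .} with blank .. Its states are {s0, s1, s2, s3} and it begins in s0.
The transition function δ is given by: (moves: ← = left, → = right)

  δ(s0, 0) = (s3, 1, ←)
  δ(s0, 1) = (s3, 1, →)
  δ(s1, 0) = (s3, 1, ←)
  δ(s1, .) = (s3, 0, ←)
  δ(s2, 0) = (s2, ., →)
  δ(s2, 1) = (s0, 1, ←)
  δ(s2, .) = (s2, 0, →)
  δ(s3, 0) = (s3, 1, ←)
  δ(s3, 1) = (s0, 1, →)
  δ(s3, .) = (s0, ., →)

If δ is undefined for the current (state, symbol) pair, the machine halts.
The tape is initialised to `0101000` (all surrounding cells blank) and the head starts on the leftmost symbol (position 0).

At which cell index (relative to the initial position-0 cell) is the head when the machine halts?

s0 | .[0]101000..   read 0 → write 1, move ←, go to s3
s3 | [.]1101000..   read . → write ., move →, go to s0
s0 | .[1]101000..   read 1 → write 1, move →, go to s3
s3 | .1[1]01000..   read 1 → write 1, move →, go to s0
s0 | .11[0]1000..   read 0 → write 1, move ←, go to s3
s3 | .1[1]11000..   read 1 → write 1, move →, go to s0
s0 | .11[1]1000..   read 1 → write 1, move →, go to s3
s3 | .111[1]000..   read 1 → write 1, move →, go to s0
s0 | .1111[0]00..   read 0 → write 1, move ←, go to s3
s3 | .111[1]100..   read 1 → write 1, move →, go to s0
s0 | .1111[1]00..   read 1 → write 1, move →, go to s3
s3 | .11111[0]0..   read 0 → write 1, move ←, go to s3
s3 | .1111[1]10..   read 1 → write 1, move →, go to s0
s0 | .11111[1]0..   read 1 → write 1, move →, go to s3
s3 | .111111[0]..   read 0 → write 1, move ←, go to s3
s3 | .11111[1]1..   read 1 → write 1, move →, go to s0
s0 | .111111[1]..   read 1 → write 1, move →, go to s3
s3 | .1111111[.].   read . → write ., move →, go to s0
s0 | .1111111.[.]
At halt the head is at cell 8.

8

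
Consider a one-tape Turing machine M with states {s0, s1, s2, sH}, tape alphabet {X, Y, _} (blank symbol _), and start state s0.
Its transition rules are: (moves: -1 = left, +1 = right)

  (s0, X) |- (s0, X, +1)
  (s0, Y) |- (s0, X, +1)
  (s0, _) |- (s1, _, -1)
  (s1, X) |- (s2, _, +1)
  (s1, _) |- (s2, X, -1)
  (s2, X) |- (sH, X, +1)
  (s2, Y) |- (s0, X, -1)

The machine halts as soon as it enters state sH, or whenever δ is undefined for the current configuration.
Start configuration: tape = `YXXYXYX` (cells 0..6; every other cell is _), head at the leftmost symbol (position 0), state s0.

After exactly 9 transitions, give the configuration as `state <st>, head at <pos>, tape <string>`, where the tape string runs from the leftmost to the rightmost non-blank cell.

s0 | [Y]XXYXYX_   read Y → write X, move +1, go to s0
s0 | X[X]XYXYX_   read X → write X, move +1, go to s0
s0 | XX[X]YXYX_   read X → write X, move +1, go to s0
s0 | XXX[Y]XYX_   read Y → write X, move +1, go to s0
s0 | XXXX[X]YX_   read X → write X, move +1, go to s0
s0 | XXXXX[Y]X_   read Y → write X, move +1, go to s0
s0 | XXXXXX[X]_   read X → write X, move +1, go to s0
s0 | XXXXXXX[_]   read _ → write _, move -1, go to s1
s1 | XXXXXX[X]_   read X → write _, move +1, go to s2
s2 | XXXXXX_[_]
After 9 steps: state s2, head at 7, tape XXXXXX.

state s2, head at 7, tape XXXXXX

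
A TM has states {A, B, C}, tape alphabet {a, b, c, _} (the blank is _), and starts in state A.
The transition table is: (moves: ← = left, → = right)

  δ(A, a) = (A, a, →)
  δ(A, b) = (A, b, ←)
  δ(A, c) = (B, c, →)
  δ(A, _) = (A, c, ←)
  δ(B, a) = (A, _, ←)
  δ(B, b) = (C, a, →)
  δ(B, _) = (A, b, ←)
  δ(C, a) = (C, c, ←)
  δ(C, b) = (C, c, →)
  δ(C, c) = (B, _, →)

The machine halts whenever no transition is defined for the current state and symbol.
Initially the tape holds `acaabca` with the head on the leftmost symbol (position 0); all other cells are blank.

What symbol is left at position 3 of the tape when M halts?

c

A | [a]caabca   read a → write a, move →, go to A
A | a[c]aabca   read c → write c, move →, go to B
B | ac[a]abca   read a → write _, move ←, go to A
A | a[c]_abca   read c → write c, move →, go to B
B | ac[_]abca   read _ → write b, move ←, go to A
A | a[c]babca   read c → write c, move →, go to B
B | ac[b]abca   read b → write a, move →, go to C
C | aca[a]bca   read a → write c, move ←, go to C
C | ac[a]cbca   read a → write c, move ←, go to C
C | a[c]ccbca   read c → write _, move →, go to B
B | a_[c]cbca
Cell 3 holds c when M halts.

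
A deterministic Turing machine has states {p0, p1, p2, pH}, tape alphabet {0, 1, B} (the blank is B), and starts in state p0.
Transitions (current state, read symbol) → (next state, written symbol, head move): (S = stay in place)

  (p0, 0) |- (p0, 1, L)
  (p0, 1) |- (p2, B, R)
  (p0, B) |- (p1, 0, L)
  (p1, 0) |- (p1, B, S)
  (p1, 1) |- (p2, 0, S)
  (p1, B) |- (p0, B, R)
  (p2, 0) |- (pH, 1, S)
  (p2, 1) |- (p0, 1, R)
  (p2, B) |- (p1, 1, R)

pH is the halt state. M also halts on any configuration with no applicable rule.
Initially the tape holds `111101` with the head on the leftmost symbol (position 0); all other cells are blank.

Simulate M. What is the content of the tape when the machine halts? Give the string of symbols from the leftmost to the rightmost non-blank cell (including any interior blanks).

state=p0 head=0 tape=[1]11101BBB   (p0,1)→(p2,B,R)
state=p2 head=1 tape=B[1]1101BBB   (p2,1)→(p0,1,R)
state=p0 head=2 tape=B1[1]101BBB   (p0,1)→(p2,B,R)
state=p2 head=3 tape=B1B[1]01BBB   (p2,1)→(p0,1,R)
state=p0 head=4 tape=B1B1[0]1BBB   (p0,0)→(p0,1,L)
state=p0 head=3 tape=B1B[1]11BBB   (p0,1)→(p2,B,R)
state=p2 head=4 tape=B1BB[1]1BBB   (p2,1)→(p0,1,R)
state=p0 head=5 tape=B1BB1[1]BBB   (p0,1)→(p2,B,R)
state=p2 head=6 tape=B1BB1B[B]BB   (p2,B)→(p1,1,R)
state=p1 head=7 tape=B1BB1B1[B]B   (p1,B)→(p0,B,R)
state=p0 head=8 tape=B1BB1B1B[B]   (p0,B)→(p1,0,L)
state=p1 head=7 tape=B1BB1B1[B]0   (p1,B)→(p0,B,R)
state=p0 head=8 tape=B1BB1B1B[0]   (p0,0)→(p0,1,L)
state=p0 head=7 tape=B1BB1B1[B]1   (p0,B)→(p1,0,L)
state=p1 head=6 tape=B1BB1B[1]01   (p1,1)→(p2,0,S)
state=p2 head=6 tape=B1BB1B[0]01   (p2,0)→(pH,1,S)
state=pH head=6 tape=B1BB1B[1]01
The non-blank tape span at halt is 1BB1B101.

1BB1B101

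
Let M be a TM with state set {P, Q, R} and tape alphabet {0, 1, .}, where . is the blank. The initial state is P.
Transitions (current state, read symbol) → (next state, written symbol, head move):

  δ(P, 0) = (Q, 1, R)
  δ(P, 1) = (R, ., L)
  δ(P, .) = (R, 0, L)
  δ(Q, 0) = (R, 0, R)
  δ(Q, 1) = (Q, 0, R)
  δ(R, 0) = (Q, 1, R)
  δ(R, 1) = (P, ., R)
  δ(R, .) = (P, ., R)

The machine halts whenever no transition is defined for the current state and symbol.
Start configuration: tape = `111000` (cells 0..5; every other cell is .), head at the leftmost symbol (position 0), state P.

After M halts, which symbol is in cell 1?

P | .[1]11000...   read 1 → write ., move L, go to R
R | [.].11000...   read . → write ., move R, go to P
P | .[.]11000...   read . → write 0, move L, go to R
R | [.]011000...   read . → write ., move R, go to P
P | .[0]11000...   read 0 → write 1, move R, go to Q
Q | .1[1]1000...   read 1 → write 0, move R, go to Q
Q | .10[1]000...   read 1 → write 0, move R, go to Q
Q | .100[0]00...   read 0 → write 0, move R, go to R
R | .1000[0]0...   read 0 → write 1, move R, go to Q
Q | .10001[0]...   read 0 → write 0, move R, go to R
R | .100010[.]..   read . → write ., move R, go to P
P | .100010.[.].   read . → write 0, move L, go to R
R | .100010[.]0.   read . → write ., move R, go to P
P | .100010.[0].   read 0 → write 1, move R, go to Q
Q | .100010.1[.]
Cell 1 holds 0 when M halts.

0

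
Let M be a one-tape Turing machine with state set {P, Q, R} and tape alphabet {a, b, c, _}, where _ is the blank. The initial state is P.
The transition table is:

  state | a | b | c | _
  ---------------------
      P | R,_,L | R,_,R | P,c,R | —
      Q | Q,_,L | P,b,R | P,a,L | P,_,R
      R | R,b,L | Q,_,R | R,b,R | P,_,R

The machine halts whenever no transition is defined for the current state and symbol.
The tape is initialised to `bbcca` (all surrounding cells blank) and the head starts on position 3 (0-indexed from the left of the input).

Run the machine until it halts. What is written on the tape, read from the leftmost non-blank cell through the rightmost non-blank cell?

state=P head=3 tape=bbc[c]a_   (P,c)→(P,c,R)
state=P head=4 tape=bbcc[a]_   (P,a)→(R,_,L)
state=R head=3 tape=bbc[c]__   (R,c)→(R,b,R)
state=R head=4 tape=bbcb[_]_   (R,_)→(P,_,R)
state=P head=5 tape=bbcb_[_]
The non-blank tape span at halt is bbcb.

bbcb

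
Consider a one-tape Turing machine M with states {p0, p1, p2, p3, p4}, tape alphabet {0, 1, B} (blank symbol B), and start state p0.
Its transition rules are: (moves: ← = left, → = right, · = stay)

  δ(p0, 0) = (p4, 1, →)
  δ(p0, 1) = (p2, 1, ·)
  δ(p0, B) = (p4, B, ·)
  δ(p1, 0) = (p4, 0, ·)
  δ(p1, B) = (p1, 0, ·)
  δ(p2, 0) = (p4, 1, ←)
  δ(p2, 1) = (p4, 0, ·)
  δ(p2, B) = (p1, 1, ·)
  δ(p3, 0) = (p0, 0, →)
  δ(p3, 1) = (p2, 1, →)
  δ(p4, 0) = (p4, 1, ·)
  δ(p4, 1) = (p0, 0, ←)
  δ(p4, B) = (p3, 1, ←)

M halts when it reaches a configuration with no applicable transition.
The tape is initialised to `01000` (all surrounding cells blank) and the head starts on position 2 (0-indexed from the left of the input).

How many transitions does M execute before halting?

state=p0 head=2 tape=BB01[0]00   (p0,0)→(p4,1,→)
state=p4 head=3 tape=BB011[0]0   (p4,0)→(p4,1,·)
state=p4 head=3 tape=BB011[1]0   (p4,1)→(p0,0,←)
state=p0 head=2 tape=BB01[1]00   (p0,1)→(p2,1,·)
state=p2 head=2 tape=BB01[1]00   (p2,1)→(p4,0,·)
state=p4 head=2 tape=BB01[0]00   (p4,0)→(p4,1,·)
state=p4 head=2 tape=BB01[1]00   (p4,1)→(p0,0,←)
state=p0 head=1 tape=BB0[1]000   (p0,1)→(p2,1,·)
state=p2 head=1 tape=BB0[1]000   (p2,1)→(p4,0,·)
state=p4 head=1 tape=BB0[0]000   (p4,0)→(p4,1,·)
state=p4 head=1 tape=BB0[1]000   (p4,1)→(p0,0,←)
state=p0 head=0 tape=BB[0]0000   (p0,0)→(p4,1,→)
state=p4 head=1 tape=BB1[0]000   (p4,0)→(p4,1,·)
state=p4 head=1 tape=BB1[1]000   (p4,1)→(p0,0,←)
state=p0 head=0 tape=BB[1]0000   (p0,1)→(p2,1,·)
state=p2 head=0 tape=BB[1]0000   (p2,1)→(p4,0,·)
state=p4 head=0 tape=BB[0]0000   (p4,0)→(p4,1,·)
state=p4 head=0 tape=BB[1]0000   (p4,1)→(p0,0,←)
state=p0 head=-1 tape=B[B]00000   (p0,B)→(p4,B,·)
state=p4 head=-1 tape=B[B]00000   (p4,B)→(p3,1,←)
state=p3 head=-2 tape=[B]100000
M halts after 20 transitions.

20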